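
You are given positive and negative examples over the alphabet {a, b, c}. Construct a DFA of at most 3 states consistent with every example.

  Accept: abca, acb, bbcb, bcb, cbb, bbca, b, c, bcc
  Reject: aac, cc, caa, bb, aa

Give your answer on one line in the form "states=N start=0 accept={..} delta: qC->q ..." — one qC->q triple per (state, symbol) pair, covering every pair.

states=3 start=0 accept={1} delta: 0a->1 0b->1 0c->1 1a->2 1b->2 1c->0 2a->0 2b->1 2c->0

State merging on the prefix tree: take the shortest (then alphabetical) example prefix whose next move is undefined and point that move at state 0, else 1, else 2, ...; a target is out if some Accept/Reject pair would then sit in one state with the same input left (inseparable). If every existing state is out, open a new one.
a: 0a undefined. 0a->0: no, c/aac meet in 0 with "c" left. Open state 1: 0a->1.
b: 0b undefined. 0b->0: no, b/bb meet in 0. 0b->1: ok.
c: 0c undefined. 0c->0: no, cbb/bb meet in 1 with "b" left. 0c->1: ok.
aa: 1a undefined. 1a->0: no, b/aac meet in 1. 1a->1: no, b/caa meet in 1. Open state 2: 1a->2.
ab: 1b undefined. 1b->0: no, abca/aa meet in 2. 1b->1: no, cbb/bb meet in 1. 1b->2: ok.
ac: 1c undefined. 1c->0: ok.
aac: 2c undefined. 2c->0: ok.
caa: 2a undefined. 2a->0: ok.
cbb: 2b undefined. 2b->0: no, cbb/aac meet in 0. 2b->1: ok.
All examples now run through 3 states with every (state, symbol) defined. Accept strings end in {1}, Reject strings end in {0,2}; accept={1}.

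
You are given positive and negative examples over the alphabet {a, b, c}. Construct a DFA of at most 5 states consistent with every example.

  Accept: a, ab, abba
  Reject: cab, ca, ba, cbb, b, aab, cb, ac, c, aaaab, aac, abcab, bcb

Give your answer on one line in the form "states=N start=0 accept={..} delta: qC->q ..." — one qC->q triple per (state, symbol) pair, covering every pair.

Grow the machine one transition at a time. Run the examples from 0; the earliest place one falls off (shortest prefix, ties alphabetical) gets sent to the lowest-numbered state that keeps every Accept/Reject pair distinguishable — a pair clashes when both reach the same state with identical unread suffix — and to a fresh state only if none does.
a: 0a undefined. 0a->0: no, ab/b meet in 0 with "b" left. Open state 1: 0a->1.
b: 0b undefined. 0b->0: no, a/ba meet in 1. 0b->1: no, a/b meet in 1. Open state 2: 0b->2.
c: 0c undefined. 0c->0: no, a/ca meet in 1. 0c->1: no, a/c meet in 1. 0c->2: ok.
aa: 1a undefined. 1a->0: ok.
ab: 1b undefined. 1b->0: no, abba/ca meet in 2 with "a" left. 1b->1: ok.
ac: 1c undefined. 1c->0: no, a/abcab meet in 1. 1c->1: no, a/ac meet in 1. 1c->2: ok.
ba: 2a undefined. 2a->0: no, abba/ca meet in 0. 2a->1: no, a/cab meet in 1. 2a->2: ok.
bc: 2c undefined. 2c->0: ok.
cb: 2b undefined. 2b->0: no, abba/cab meet in 0. 2b->1: no, a/cab meet in 1. 2b->2: ok.
All examples now run through 3 states with every (state, symbol) defined. Accept strings end in {0,1}, Reject strings end in {2}; accept={0,1}.

states=3 start=0 accept={0,1} delta: 0a->1 0b->2 0c->2 1a->0 1b->1 1c->2 2a->2 2b->2 2c->0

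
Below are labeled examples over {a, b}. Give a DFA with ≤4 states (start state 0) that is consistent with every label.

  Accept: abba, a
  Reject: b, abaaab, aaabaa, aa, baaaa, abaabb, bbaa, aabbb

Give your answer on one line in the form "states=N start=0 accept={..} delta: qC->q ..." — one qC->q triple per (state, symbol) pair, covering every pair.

states=2 start=0 accept={1} delta: 0a->1 0b->0 1a->0 1b->0

Grow the machine one transition at a time. Run the examples from 0; the earliest place one falls off (shortest prefix, ties alphabetical) gets sent to the lowest-numbered state that keeps every Accept/Reject pair distinguishable — a pair clashes when both reach the same state with identical unread suffix — and to a fresh state only if none does.
a: 0a undefined. 0a->0: no, a/aa meet in 0. Open state 1: 0a->1.
b: 0b undefined. 0b->0: ok.
aa: 1a undefined. 1a->0: ok.
ab: 1b undefined. 1b->0: ok.
All examples now run through 2 states with every (state, symbol) defined. Accept strings end in {1}, Reject strings end in {0}; accept={1}.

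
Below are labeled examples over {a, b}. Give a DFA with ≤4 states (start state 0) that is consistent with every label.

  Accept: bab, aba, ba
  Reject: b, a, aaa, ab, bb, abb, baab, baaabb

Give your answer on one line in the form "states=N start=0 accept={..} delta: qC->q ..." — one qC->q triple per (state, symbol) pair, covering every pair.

Fold the examples into a partial DFA from state 0: repeatedly fix the first undefined (state, symbol) met by the shortest-then-alphabetical prefix, trying targets in increasing order and rejecting any under which an Accept and a Reject string meet in one state with the same remainder; add a state when all current targets are rejected. Accepting states are where Accept strings end.
a: 0a undefined. 0a->0: ok.
b: 0b undefined. 0b->0: no, bab/b meet in 0. Open state 1: 0b->1.
ba: 1a undefined. 1a->0: no, bab/b meet in 1. 1a->1: no, bab/bb meet in 1 with "b" left. Open state 2: 1a->2.
bb: 1b undefined. 1b->0: ok.
baa: 2a undefined. 2a->0: ok.
bab: 2b undefined. 2b->0: no, bab/a meet in 0. 2b->1: no, bab/b meet in 1. 2b->2: ok.
All examples now run through 3 states with every (state, symbol) defined. Accept strings end in {2}, Reject strings end in {0,1}; accept={2}.

states=3 start=0 accept={2} delta: 0a->0 0b->1 1a->2 1b->0 2a->0 2b->2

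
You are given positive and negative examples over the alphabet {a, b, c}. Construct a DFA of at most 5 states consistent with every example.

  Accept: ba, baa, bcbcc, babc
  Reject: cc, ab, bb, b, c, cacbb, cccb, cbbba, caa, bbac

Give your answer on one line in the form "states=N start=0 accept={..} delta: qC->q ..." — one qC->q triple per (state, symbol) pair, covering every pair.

Grow the machine one transition at a time. Run the examples from 0; the earliest place one falls off (shortest prefix, ties alphabetical) gets sent to the lowest-numbered state that keeps every Accept/Reject pair distinguishable — a pair clashes when both reach the same state with identical unread suffix — and to a fresh state only if none does.
a: 0a undefined. 0a->0: ok.
b: 0b undefined. 0b->0: no, ba/ab meet in 0. Open state 1: 0b->1.
c: 0c undefined. 0c->0: ok.
ba: 1a undefined. 1a->0: no, ba/cc meet in 0. 1a->1: no, ba/ab meet in 1. Open state 2: 1a->2.
bb: 1b undefined. 1b->0: no, ba/cbbba meet in 2. 1b->1: no, ba/cbbba meet in 2. 1b->2: no, ba/bb meet in 2. Open state 3: 1b->3.
bc: 1c undefined. 1c->0: no, bcbcc/cc meet in 0. 1c->1: ok.
baa: 2a undefined. 2a->0: no, baa/cc meet in 0. 2a->1: no, baa/ab meet in 1. 2a->2: ok.
bab: 2b undefined. 2b->0: no, babc/cc meet in 0. 2b->1: no, babc/ab meet in 1. 2b->2: ok.
bba: 3a undefined. 3a->0: ok.
babc: 2c undefined. 2c->0: no, babc/cc meet in 0. 2c->1: no, babc/ab meet in 1. 2c->2: ok.
bcbc: 3c undefined. 3c->0: no, bcbcc/cc meet in 0. 3c->1: no, bcbcc/ab meet in 1. 3c->2: ok.
cbbb: 3b undefined. 3b->0: ok.
All examples now run through 4 states with every (state, symbol) defined. Accept strings end in {2}, Reject strings end in {0,1,3}; accept={2}.

states=4 start=0 accept={2} delta: 0a->0 0b->1 0c->0 1a->2 1b->3 1c->1 2a->2 2b->2 2c->2 3a->0 3b->0 3c->2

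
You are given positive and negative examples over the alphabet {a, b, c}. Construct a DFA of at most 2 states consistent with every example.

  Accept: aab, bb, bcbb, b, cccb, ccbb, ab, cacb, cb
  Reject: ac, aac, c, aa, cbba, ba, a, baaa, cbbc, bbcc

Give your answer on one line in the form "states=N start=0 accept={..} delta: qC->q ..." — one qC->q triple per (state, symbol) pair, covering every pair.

Fold the examples into a partial DFA from state 0: repeatedly fix the first undefined (state, symbol) met by the shortest-then-alphabetical prefix, trying targets in increasing order and rejecting any under which an Accept and a Reject string meet in one state with the same remainder; add a state when all current targets are rejected. Accepting states are where Accept strings end.
a: 0a undefined. 0a->0: ok.
b: 0b undefined. 0b->0: no, aab/aa meet in 0. Open state 1: 0b->1.
c: 0c undefined. 0c->0: ok.
ba: 1a undefined. 1a->0: ok.
bb: 1b undefined. 1b->0: no, bb/ac meet in 0. 1b->1: ok.
bc: 1c undefined. 1c->0: ok.
All examples now run through 2 states with every (state, symbol) defined. Accept strings end in {1}, Reject strings end in {0}; accept={1}.

states=2 start=0 accept={1} delta: 0a->0 0b->1 0c->0 1a->0 1b->1 1c->0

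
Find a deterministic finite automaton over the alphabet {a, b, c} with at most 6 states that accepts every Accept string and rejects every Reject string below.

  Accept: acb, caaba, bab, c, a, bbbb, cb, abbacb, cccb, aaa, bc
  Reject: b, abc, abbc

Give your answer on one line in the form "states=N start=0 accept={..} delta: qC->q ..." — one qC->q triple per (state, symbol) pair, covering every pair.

State merging on the prefix tree: take the shortest (then alphabetical) example prefix whose next move is undefined and point that move at state 0, else 1, else 2, ...; a target is out if some Accept/Reject pair would then sit in one state with the same input left (inseparable). If every existing state is out, open a new one.
a: 0a undefined. 0a->0: no, bc/abc meet in 0 with "bc" left. Open state 1: 0a->1.
b: 0b undefined. 0b->0: no, bbbb/b meet in 0. 0b->1: no, a/b meet in 1. Open state 2: 0b->2.
c: 0c undefined. 0c->0: no, cb/b meet in 2. 0c->1: ok.
aa: 1a undefined. 1a->0: ok.
ab: 1b undefined. 1b->0: no, caaba/abc meet in 1. 1b->1: ok.
ac: 1c undefined. 1c->0: no, acb/b meet in 2. 1c->1: no, acb/abc meet in 1. 1c->2: ok.
ba: 2a undefined. 2a->0: no, bab/b meet in 2. 2a->1: ok.
bb: 2b undefined. 2b->0: ok.
bc: 2c undefined. 2c->0: no, cccb/b meet in 2. 2c->1: ok.
All examples now run through 3 states with every (state, symbol) defined. Accept strings end in {0,1}, Reject strings end in {2}; accept={0,1}.

states=3 start=0 accept={0,1} delta: 0a->1 0b->2 0c->1 1a->0 1b->1 1c->2 2a->1 2b->0 2c->1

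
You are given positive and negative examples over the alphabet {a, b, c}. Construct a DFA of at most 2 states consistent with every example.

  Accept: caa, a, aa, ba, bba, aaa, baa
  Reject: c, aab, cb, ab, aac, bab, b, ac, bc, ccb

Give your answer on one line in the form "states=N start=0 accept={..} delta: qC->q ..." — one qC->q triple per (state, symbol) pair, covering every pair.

states=2 start=0 accept={0} delta: 0a->0 0b->1 0c->1 1a->0 1b->1 1c->1

Grow the machine one transition at a time. Run the examples from 0; the earliest place one falls off (shortest prefix, ties alphabetical) gets sent to the lowest-numbered state that keeps every Accept/Reject pair distinguishable — a pair clashes when both reach the same state with identical unread suffix — and to a fresh state only if none does.
a: 0a undefined. 0a->0: ok.
b: 0b undefined. 0b->0: no, a/aab meet in 0. Open state 1: 0b->1.
c: 0c undefined. 0c->0: no, caa/c meet in 0. 0c->1: ok.
ba: 1a undefined. 1a->0: ok.
bb: 1b undefined. 1b->0: no, caa/cb meet in 0. 1b->1: ok.
bc: 1c undefined. 1c->0: no, caa/bc meet in 0. 1c->1: ok.
All examples now run through 2 states with every (state, symbol) defined. Accept strings end in {0}, Reject strings end in {1}; accept={0}.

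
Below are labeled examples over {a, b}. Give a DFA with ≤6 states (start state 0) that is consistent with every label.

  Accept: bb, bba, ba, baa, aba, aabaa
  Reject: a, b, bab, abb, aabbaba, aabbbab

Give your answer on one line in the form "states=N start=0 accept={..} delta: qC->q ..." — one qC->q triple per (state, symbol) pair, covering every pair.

Grow the machine one transition at a time. Run the examples from 0; the earliest place one falls off (shortest prefix, ties alphabetical) gets sent to the lowest-numbered state that keeps every Accept/Reject pair distinguishable — a pair clashes when both reach the same state with identical unread suffix — and to a fresh state only if none does.
a: 0a undefined. 0a->0: no, bb/abb meet in 0 with "bb" left. Open state 1: 0a->1.
b: 0b undefined. 0b->0: no, bb/b meet in 0. 0b->1: ok.
aa: 1a undefined. 1a->0: no, baa/a meet in 1. 1a->1: no, bb/bab meet in 1 with "b" left. Open state 2: 1a->2.
ab: 1b undefined. 1b->0: no, bba/a meet in 1. 1b->1: no, bb/a meet in 1. 1b->2: ok.
aab: 2b undefined. 2b->0: ok.
aba: 2a undefined. 2a->0: no, bba/bab meet in 0. 2a->1: no, bb/aabbbab meet in 2. 2a->2: ok.
All examples now run through 3 states with every (state, symbol) defined. Accept strings end in {2}, Reject strings end in {0,1}; accept={2}.

states=3 start=0 accept={2} delta: 0a->1 0b->1 1a->2 1b->2 2a->2 2b->0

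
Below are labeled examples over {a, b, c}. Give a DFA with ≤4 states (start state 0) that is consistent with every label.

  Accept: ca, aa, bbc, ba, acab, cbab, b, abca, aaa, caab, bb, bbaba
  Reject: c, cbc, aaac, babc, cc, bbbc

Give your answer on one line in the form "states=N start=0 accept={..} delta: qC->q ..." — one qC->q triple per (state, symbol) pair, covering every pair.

states=4 start=0 accept={0,1,3} delta: 0a->0 0b->1 0c->2 1a->0 1b->3 1c->2 2a->0 2b->0 2c->2 3a->0 3b->0 3c->0

Fold the examples into a partial DFA from state 0: repeatedly fix the first undefined (state, symbol) met by the shortest-then-alphabetical prefix, trying targets in increasing order and rejecting any under which an Accept and a Reject string meet in one state with the same remainder; add a state when all current targets are rejected. Accepting states are where Accept strings end.
a: 0a undefined. 0a->0: ok.
b: 0b undefined. 0b->0: no, bbc/c meet in 0 with "c" left. Open state 1: 0b->1.
c: 0c undefined. 0c->0: no, ca/c meet in 0. 0c->1: no, bbc/cbc meet in 1 with "bc" left. Open state 2: 0c->2.
ba: 1a undefined. 1a->0: ok.
bb: 1b undefined. 1b->0: no, bbc/c meet in 2. 1b->1: no, bbc/babc meet in 1 with "c" left. 1b->2: no, bbc/cc meet in 2 with "c" left. Open state 3: 1b->3.
ca: 2a undefined. 2a->0: ok.
cb: 2b undefined. 2b->0: ok.
cc: 2c undefined. 2c->0: no, ca/cc meet in 0. 2c->1: no, acab/cc meet in 1. 2c->2: ok.
abc: 1c undefined. 1c->0: no, ca/babc meet in 0. 1c->1: no, acab/babc meet in 1. 1c->2: ok.
bba: 3a undefined. 3a->0: ok.
bbb: 3b undefined. 3b->0: ok.
bbc: 3c undefined. 3c->0: ok.
All examples now run through 4 states with every (state, symbol) defined. Accept strings end in {0,1,3}, Reject strings end in {2}; accept={0,1,3}.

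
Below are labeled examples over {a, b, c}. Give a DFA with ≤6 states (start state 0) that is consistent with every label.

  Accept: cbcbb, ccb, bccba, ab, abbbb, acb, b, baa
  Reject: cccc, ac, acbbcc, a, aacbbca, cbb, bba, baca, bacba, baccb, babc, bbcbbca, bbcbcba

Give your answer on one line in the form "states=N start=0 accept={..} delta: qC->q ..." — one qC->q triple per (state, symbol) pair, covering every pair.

states=5 start=0 accept={1} delta: 0a->0 0b->1 0c->0 1a->1 1b->2 1c->2 2a->0 2b->0 2c->3 3a->0 3b->4 3c->0 4a->1 4b->0 4c->1

State merging on the prefix tree: take the shortest (then alphabetical) example prefix whose next move is undefined and point that move at state 0, else 1, else 2, ...; a target is out if some Accept/Reject pair would then sit in one state with the same input left (inseparable). If every existing state is out, open a new one.
a: 0a undefined. 0a->0: ok.
b: 0b undefined. 0b->0: no, ccb/baccb meet in 0 with "ccb" left. Open state 1: 0b->1.
c: 0c undefined. 0c->0: ok.
ba: 1a undefined. 1a->0: no, ccb/baccb meet in 1. 1a->1: ok.
bb: 1b undefined. 1b->0: no, abbbb/cccc meet in 0. 1b->1: no, ccb/cbb meet in 1. Open state 2: 1b->2.
bc: 1c undefined. 1c->0: no, cbcbb/cbb meet in 2. 1c->1: no, ccb/baca meet in 1. 1c->2: ok.
bba: 2a undefined. 2a->0: ok.
bbc: 2c undefined. 2c->0: no, ccb/baccb meet in 1. 2c->1: no, ccb/aacbbca meet in 1. 2c->2: no, bccba/bacba meet in 2 with "ba" left. Open state 3: 2c->3.
abbb: 2b undefined. 2b->0: ok.
bbcb: 3b undefined. 3b->0: no, cbcbb/bbcbcba meet in 1. 3b->1: no, cbcbb/baccb meet in 1. 3b->2: no, bccba/cccc meet in 0. 3b->3: no, bccba/aacbbca meet in 3 with "a" left. Open state 4: 3b->4.
bbcbb: 4b undefined. 4b->0: ok.
bbcbc: 4c undefined. 4c->0: no, cbcbb/bbcbcba meet in 1. 4c->1: ok.
bccba: 4a undefined. 4a->0: no, bccba/cccc meet in 0. 4a->1: ok.
acbbcc: 3c undefined. 3c->0: ok.
aacbbca: 3a undefined. 3a->0: ok.
All examples now run through 5 states with every (state, symbol) defined. Accept strings end in {1}, Reject strings end in {0,2,3,4}; accept={1}.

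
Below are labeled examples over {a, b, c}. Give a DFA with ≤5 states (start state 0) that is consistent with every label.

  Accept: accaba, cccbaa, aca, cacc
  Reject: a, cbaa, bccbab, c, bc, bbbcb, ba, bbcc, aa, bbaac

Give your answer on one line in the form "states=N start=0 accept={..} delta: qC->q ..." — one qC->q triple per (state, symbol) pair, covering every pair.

State merging on the prefix tree: take the shortest (then alphabetical) example prefix whose next move is undefined and point that move at state 0, else 1, else 2, ...; a target is out if some Accept/Reject pair would then sit in one state with the same input left (inseparable). If every existing state is out, open a new one.
a: 0a undefined. 0a->0: ok.
b: 0b undefined. 0b->0: ok.
c: 0c undefined. 0c->0: no, accaba/a meet in 0. Open state 1: 0c->1.
ca: 1a undefined. 1a->0: no, aca/a meet in 0. 1a->1: no, aca/c meet in 1. Open state 2: 1a->2.
cb: 1b undefined. 1b->0: ok.
cc: 1c undefined. 1c->0: no, accaba/a meet in 0. 1c->1: no, cccbaa/a meet in 0. 1c->2: no, aca/bbcc meet in 2. Open state 3: 1c->3.
cac: 2c undefined. 2c->0: no, cacc/c meet in 1. 2c->1: no, cacc/bbcc meet in 3. 2c->2: ok.
ccc: 3c undefined. 3c->0: no, cccbaa/a meet in 0. 3c->1: no, cccbaa/a meet in 0. 3c->2: ok.
acca: 3a undefined. 3a->0: no, accaba/a meet in 0. 3a->1: no, accaba/a meet in 0. 3a->2: ok.
bccb: 3b undefined. 3b->0: ok.
cccb: 2b undefined. 2b->0: no, accaba/a meet in 0. 2b->1: ok.
cccbaa: 2a undefined. 2a->0: no, cccbaa/a meet in 0. 2a->1: no, cccbaa/c meet in 1. 2a->2: ok.
All examples now run through 4 states with every (state, symbol) defined. Accept strings end in {2}, Reject strings end in {0,1,3}; accept={2}.

states=4 start=0 accept={2} delta: 0a->0 0b->0 0c->1 1a->2 1b->0 1c->3 2a->2 2b->1 2c->2 3a->2 3b->0 3c->2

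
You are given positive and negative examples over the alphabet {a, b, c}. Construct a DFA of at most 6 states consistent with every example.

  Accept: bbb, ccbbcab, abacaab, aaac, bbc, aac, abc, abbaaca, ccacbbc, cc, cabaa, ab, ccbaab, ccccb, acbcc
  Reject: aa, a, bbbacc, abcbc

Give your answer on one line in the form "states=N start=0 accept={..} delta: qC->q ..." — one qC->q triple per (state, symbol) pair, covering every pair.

Grow the machine one transition at a time. Run the examples from 0; the earliest place one falls off (shortest prefix, ties alphabetical) gets sent to the lowest-numbered state that keeps every Accept/Reject pair distinguishable — a pair clashes when both reach the same state with identical unread suffix — and to a fresh state only if none does.
a: 0a undefined. 0a->0: ok.
b: 0b undefined. 0b->0: no, bbb/aa meet in 0. Open state 1: 0b->1.
c: 0c undefined. 0c->0: no, aaac/aa meet in 0. 0c->1: ok.
bb: 1b undefined. 1b->0: ok.
ca: 1a undefined. 1a->0: no, abc/bbbacc meet in 1 with "c" left. 1a->1: no, cabaa/aa meet in 0. Open state 2: 1a->2.
cc: 1c undefined. 1c->0: no, abc/aa meet in 0. 1c->1: no, bbb/abcbc meet in 1. 1c->2: ok.
cab: 2b undefined. 2b->0: no, bbb/abcbc meet in 1. 2b->1: no, abc/abcbc meet in 2. 2b->2: ok.
cca: 2a undefined. 2a->0: no, cabaa/aa meet in 0. 2a->1: no, ccacbbc/abcbc meet in 2 with "c" left. 2a->2: ok.
ccc: 2c undefined. 2c->0: no, bbb/bbbacc meet in 1. 2c->1: no, bbb/abcbc meet in 1. 2c->2: no, ccbbcab/bbbacc meet in 2. Open state 3: 2c->3.
cccc: 3c undefined. 3c->0: ok.
abaca: 3a undefined. 3a->0: ok.
ccacb: 3b undefined. 3b->0: ok.
All examples now run through 4 states with every (state, symbol) defined. Accept strings end in {1,2}, Reject strings end in {0,3}; accept={1,2}.

states=4 start=0 accept={1,2} delta: 0a->0 0b->1 0c->1 1a->2 1b->0 1c->2 2a->2 2b->2 2c->3 3a->0 3b->0 3c->0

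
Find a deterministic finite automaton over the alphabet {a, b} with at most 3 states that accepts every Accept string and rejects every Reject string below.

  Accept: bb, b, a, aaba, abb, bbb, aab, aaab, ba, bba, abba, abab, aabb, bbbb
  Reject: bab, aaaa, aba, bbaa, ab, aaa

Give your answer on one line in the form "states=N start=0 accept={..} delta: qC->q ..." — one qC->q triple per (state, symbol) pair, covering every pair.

states=3 start=0 accept={0,1} delta: 0a->1 0b->0 1a->2 1b->2 2a->2 2b->0

Grow the machine one transition at a time. Run the examples from 0; the earliest place one falls off (shortest prefix, ties alphabetical) gets sent to the lowest-numbered state that keeps every Accept/Reject pair distinguishable — a pair clashes when both reach the same state with identical unread suffix — and to a fresh state only if none does.
a: 0a undefined. 0a->0: no, b/ab meet in 0 with "b" left. Open state 1: 0a->1.
b: 0b undefined. 0b->0: ok.
aa: 1a undefined. 1a->0: no, bb/aaaa meet in 0. 1a->1: no, a/aaaa meet in 1. Open state 2: 1a->2.
ab: 1b undefined. 1b->0: no, bb/bab meet in 0. 1b->1: no, a/bab meet in 1. 1b->2: ok.
aaa: 2a undefined. 2a->0: no, bb/aba meet in 0. 2a->1: no, a/aba meet in 1. 2a->2: ok.
aab: 2b undefined. 2b->0: ok.
All examples now run through 3 states with every (state, symbol) defined. Accept strings end in {0,1}, Reject strings end in {2}; accept={0,1}.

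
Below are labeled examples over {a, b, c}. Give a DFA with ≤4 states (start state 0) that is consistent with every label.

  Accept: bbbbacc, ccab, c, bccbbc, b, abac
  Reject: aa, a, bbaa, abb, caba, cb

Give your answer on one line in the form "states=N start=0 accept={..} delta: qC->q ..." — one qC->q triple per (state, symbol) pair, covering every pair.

State merging on the prefix tree: take the shortest (then alphabetical) example prefix whose next move is undefined and point that move at state 0, else 1, else 2, ...; a target is out if some Accept/Reject pair would then sit in one state with the same input left (inseparable). If every existing state is out, open a new one.
a: 0a undefined. 0a->0: ok.
b: 0b undefined. 0b->0: no, b/aa meet in 0. Open state 1: 0b->1.
c: 0c undefined. 0c->0: no, ccab/cb meet in 1. 0c->1: ok.
bb: 1b undefined. 1b->0: ok.
bc: 1c undefined. 1c->0: no, bbbbacc/aa meet in 0. 1c->1: ok.
ca: 1a undefined. 1a->0: ok.
All examples now run through 2 states with every (state, symbol) defined. Accept strings end in {1}, Reject strings end in {0}; accept={1}.

states=2 start=0 accept={1} delta: 0a->0 0b->1 0c->1 1a->0 1b->0 1c->1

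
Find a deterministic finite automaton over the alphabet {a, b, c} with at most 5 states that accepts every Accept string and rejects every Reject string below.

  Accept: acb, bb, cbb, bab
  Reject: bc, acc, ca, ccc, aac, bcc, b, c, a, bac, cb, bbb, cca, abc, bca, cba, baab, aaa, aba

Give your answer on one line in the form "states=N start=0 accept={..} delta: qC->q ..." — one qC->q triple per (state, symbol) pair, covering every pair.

states=4 start=0 accept={3} delta: 0a->1 0b->1 0c->0 1a->2 1b->3 1c->1 2a->0 2b->3 2c->0 3a->0 3b->0 3c->0

Grow the machine one transition at a time. Run the examples from 0; the earliest place one falls off (shortest prefix, ties alphabetical) gets sent to the lowest-numbered state that keeps every Accept/Reject pair distinguishable — a pair clashes when both reach the same state with identical unread suffix — and to a fresh state only if none does.
a: 0a undefined. 0a->0: no, acb/cb meet in 0 with "cb" left. Open state 1: 0a->1.
b: 0b undefined. 0b->0: no, bb/b meet in 0. 0b->1: ok.
c: 0c undefined. 0c->0: ok.
aa: 1a undefined. 1a->0: no, bb/baab meet in 1 with "b" left. 1a->1: no, bb/baab meet in 1 with "b" left. Open state 2: 1a->2.
ab: 1b undefined. 1b->0: no, bb/ccc meet in 0. 1b->1: no, bb/ca meet in 1. 1b->2: no, bb/cba meet in 2. Open state 3: 1b->3.
ac: 1c undefined. 1c->0: no, acb/ca meet in 1. 1c->1: ok.
aaa: 2a undefined. 2a->0: ok.
aac: 2c undefined. 2c->0: ok.
aba: 3a undefined. 3a->0: ok.
abc: 3c undefined. 3c->0: ok.
bab: 2b undefined. 2b->0: no, bab/ccc meet in 0. 2b->1: no, bab/bc meet in 1. 2b->2: no, bab/bca meet in 2. 2b->3: ok.
bbb: 3b undefined. 3b->0: ok.
All examples now run through 4 states with every (state, symbol) defined. Accept strings end in {3}, Reject strings end in {0,1,2}; accept={3}.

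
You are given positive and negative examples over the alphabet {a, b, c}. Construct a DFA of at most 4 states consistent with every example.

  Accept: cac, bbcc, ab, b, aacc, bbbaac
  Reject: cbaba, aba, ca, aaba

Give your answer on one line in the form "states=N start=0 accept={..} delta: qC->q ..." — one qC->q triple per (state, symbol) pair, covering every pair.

states=2 start=0 accept={1} delta: 0a->0 0b->1 0c->1 1a->0 1b->0 1c->1

Fold the examples into a partial DFA from state 0: repeatedly fix the first undefined (state, symbol) met by the shortest-then-alphabetical prefix, trying targets in increasing order and rejecting any under which an Accept and a Reject string meet in one state with the same remainder; add a state when all current targets are rejected. Accepting states are where Accept strings end.
a: 0a undefined. 0a->0: ok.
b: 0b undefined. 0b->0: no, ab/aba meet in 0. Open state 1: 0b->1.
c: 0c undefined. 0c->0: no, cac/ca meet in 0. 0c->1: ok.
bb: 1b undefined. 1b->0: ok.
ca: 1a undefined. 1a->0: ok.
aacc: 1c undefined. 1c->0: no, bbcc/cbaba meet in 0. 1c->1: ok.
All examples now run through 2 states with every (state, symbol) defined. Accept strings end in {1}, Reject strings end in {0}; accept={1}.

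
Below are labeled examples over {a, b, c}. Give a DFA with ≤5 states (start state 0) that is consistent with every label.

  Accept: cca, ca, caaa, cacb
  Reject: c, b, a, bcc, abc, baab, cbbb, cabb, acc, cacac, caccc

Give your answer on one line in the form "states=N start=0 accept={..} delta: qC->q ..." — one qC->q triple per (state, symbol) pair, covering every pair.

states=4 start=0 accept={2} delta: 0a->0 0b->0 0c->1 1a->2 1b->0 1c->1 2a->1 2b->0 2c->3 3a->0 3b->2 3c->0

Fold the examples into a partial DFA from state 0: repeatedly fix the first undefined (state, symbol) met by the shortest-then-alphabetical prefix, trying targets in increasing order and rejecting any under which an Accept and a Reject string meet in one state with the same remainder; add a state when all current targets are rejected. Accepting states are where Accept strings end.
a: 0a undefined. 0a->0: ok.
b: 0b undefined. 0b->0: ok.
c: 0c undefined. 0c->0: no, cca/c meet in 0. Open state 1: 0c->1.
ca: 1a undefined. 1a->0: no, ca/b meet in 0. 1a->1: no, ca/c meet in 1. Open state 2: 1a->2.
cb: 1b undefined. 1b->0: ok.
cc: 1c undefined. 1c->0: no, cca/b meet in 0. 1c->1: ok.
caa: 2a undefined. 2a->0: no, caaa/b meet in 0. 2a->1: ok.
cab: 2b undefined. 2b->0: ok.
cac: 2c undefined. 2c->0: no, cacb/b meet in 0. 2c->1: no, cacb/b meet in 0. 2c->2: no, cca/caccc meet in 2. Open state 3: 2c->3.
caca: 3a undefined. 3a->0: ok.
cacb: 3b undefined. 3b->0: no, cacb/b meet in 0. 3b->1: no, cacb/c meet in 1. 3b->2: ok.
cacc: 3c undefined. 3c->0: ok.
All examples now run through 4 states with every (state, symbol) defined. Accept strings end in {2}, Reject strings end in {0,1}; accept={2}.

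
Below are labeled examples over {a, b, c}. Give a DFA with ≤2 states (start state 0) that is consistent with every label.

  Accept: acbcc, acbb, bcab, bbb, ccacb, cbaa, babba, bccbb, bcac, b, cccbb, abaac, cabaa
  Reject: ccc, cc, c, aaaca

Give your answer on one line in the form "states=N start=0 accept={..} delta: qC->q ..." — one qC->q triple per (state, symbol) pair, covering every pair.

Grow the machine one transition at a time. Run the examples from 0; the earliest place one falls off (shortest prefix, ties alphabetical) gets sent to the lowest-numbered state that keeps every Accept/Reject pair distinguishable — a pair clashes when both reach the same state with identical unread suffix — and to a fresh state only if none does.
a: 0a undefined. 0a->0: ok.
b: 0b undefined. 0b->0: no, abaac/c meet in 0 with "c" left. Open state 1: 0b->1.
c: 0c undefined. 0c->0: ok.
ba: 1a undefined. 1a->0: no, cbaa/ccc meet in 0. 1a->1: ok.
bb: 1b undefined. 1b->0: no, acbb/ccc meet in 0. 1b->1: ok.
bc: 1c undefined. 1c->0: no, acbcc/ccc meet in 0. 1c->1: ok.
All examples now run through 2 states with every (state, symbol) defined. Accept strings end in {1}, Reject strings end in {0}; accept={1}.

states=2 start=0 accept={1} delta: 0a->0 0b->1 0c->0 1a->1 1b->1 1c->1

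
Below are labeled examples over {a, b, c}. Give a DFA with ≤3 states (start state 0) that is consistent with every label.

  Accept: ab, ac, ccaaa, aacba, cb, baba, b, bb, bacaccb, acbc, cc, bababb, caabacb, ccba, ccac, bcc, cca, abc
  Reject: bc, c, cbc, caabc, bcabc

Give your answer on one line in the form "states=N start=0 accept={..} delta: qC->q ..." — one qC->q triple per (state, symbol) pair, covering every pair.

State merging on the prefix tree: take the shortest (then alphabetical) example prefix whose next move is undefined and point that move at state 0, else 1, else 2, ...; a target is out if some Accept/Reject pair would then sit in one state with the same input left (inseparable). If every existing state is out, open a new one.
a: 0a undefined. 0a->0: no, ac/c meet in 0 with "c" left. Open state 1: 0a->1.
b: 0b undefined. 0b->0: ok.
c: 0c undefined. 0c->0: no, cb/bc meet in 0. 0c->1: no, abc/cbc meet in 1 with "bc" left. Open state 2: 0c->2.
aa: 1a undefined. 1a->0: ok.
ab: 1b undefined. 1b->0: no, abc/bc meet in 2. 1b->1: ok.
ac: 1c undefined. 1c->0: no, acbc/bc meet in 2. 1c->1: ok.
ca: 2a undefined. 2a->0: no, ab/caabc meet in 1. 2a->1: no, ab/bcabc meet in 1. 2a->2: ok.
cb: 2b undefined. 2b->0: ok.
cc: 2c undefined. 2c->0: ok.
All examples now run through 3 states with every (state, symbol) defined. Accept strings end in {0,1}, Reject strings end in {2}; accept={0,1}.

states=3 start=0 accept={0,1} delta: 0a->1 0b->0 0c->2 1a->0 1b->1 1c->1 2a->2 2b->0 2c->0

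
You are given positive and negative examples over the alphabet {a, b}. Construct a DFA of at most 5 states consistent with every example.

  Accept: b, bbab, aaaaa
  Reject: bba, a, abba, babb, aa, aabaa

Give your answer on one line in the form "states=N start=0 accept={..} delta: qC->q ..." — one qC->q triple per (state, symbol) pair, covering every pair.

states=4 start=0 accept={0,3} delta: 0a->1 0b->0 1a->2 1b->3 2a->3 2b->0 3a->2 3b->1

Fold the examples into a partial DFA from state 0: repeatedly fix the first undefined (state, symbol) met by the shortest-then-alphabetical prefix, trying targets in increasing order and rejecting any under which an Accept and a Reject string meet in one state with the same remainder; add a state when all current targets are rejected. Accepting states are where Accept strings end.
a: 0a undefined. 0a->0: no, aaaaa/a meet in 0. Open state 1: 0a->1.
b: 0b undefined. 0b->0: ok.
aa: 1a undefined. 1a->0: no, b/aa meet in 0. 1a->1: no, aaaaa/bba meet in 1. Open state 2: 1a->2.
ab: 1b undefined. 1b->0: no, b/babb meet in 0. 1b->1: no, bbab/bba meet in 1. 1b->2: no, bbab/aa meet in 2. Open state 3: 1b->3.
aaa: 2a undefined. 2a->0: no, aaaaa/aa meet in 2. 2a->1: no, aaaaa/bba meet in 1. 2a->2: no, aaaaa/aa meet in 2. 2a->3: ok.
aab: 2b undefined. 2b->0: ok.
abb: 3b undefined. 3b->0: no, b/babb meet in 0. 3b->1: ok.
aaaa: 3a undefined. 3a->0: no, aaaaa/bba meet in 1. 3a->1: no, aaaaa/abba meet in 2. 3a->2: ok.
All examples now run through 4 states with every (state, symbol) defined. Accept strings end in {0,3}, Reject strings end in {1,2}; accept={0,3}.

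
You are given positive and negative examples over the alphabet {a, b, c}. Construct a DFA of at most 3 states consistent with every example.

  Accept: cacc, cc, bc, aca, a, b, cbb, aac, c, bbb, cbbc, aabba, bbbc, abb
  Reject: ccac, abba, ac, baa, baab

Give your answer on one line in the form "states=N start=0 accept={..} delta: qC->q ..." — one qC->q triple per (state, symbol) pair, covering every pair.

states=3 start=0 accept={0,1} delta: 0a->1 0b->0 0c->0 1a->2 1b->1 1c->2 2a->0 2b->2 2c->0

State merging on the prefix tree: take the shortest (then alphabetical) example prefix whose next move is undefined and point that move at state 0, else 1, else 2, ...; a target is out if some Accept/Reject pair would then sit in one state with the same input left (inseparable). If every existing state is out, open a new one.
a: 0a undefined. 0a->0: no, aac/ac meet in 0 with "c" left. Open state 1: 0a->1.
b: 0b undefined. 0b->0: ok.
c: 0c undefined. 0c->0: ok.
aa: 1a undefined. 1a->0: no, cc/baa meet in 0. 1a->1: no, a/baa meet in 1. Open state 2: 1a->2.
ab: 1b undefined. 1b->0: no, a/abba meet in 1. 1b->1: ok.
ac: 1c undefined. 1c->0: no, cacc/ccac meet in 0. 1c->1: no, cacc/ccac meet in 1. 1c->2: ok.
aab: 2b undefined. 2b->0: no, cc/baab meet in 0. 2b->1: no, a/baab meet in 1. 2b->2: ok.
aac: 2c undefined. 2c->0: ok.
aca: 2a undefined. 2a->0: ok.
All examples now run through 3 states with every (state, symbol) defined. Accept strings end in {0,1}, Reject strings end in {2}; accept={0,1}.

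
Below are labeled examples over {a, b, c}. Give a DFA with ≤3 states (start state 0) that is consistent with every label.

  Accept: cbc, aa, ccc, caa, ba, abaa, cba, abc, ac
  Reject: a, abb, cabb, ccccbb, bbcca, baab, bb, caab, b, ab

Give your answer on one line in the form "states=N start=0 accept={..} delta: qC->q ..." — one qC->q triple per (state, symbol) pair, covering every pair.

states=3 start=0 accept={0} delta: 0a->1 0b->1 0c->0 1a->0 1b->2 1c->0 2a->1 2b->1 2c->0

Fold the examples into a partial DFA from state 0: repeatedly fix the first undefined (state, symbol) met by the shortest-then-alphabetical prefix, trying targets in increasing order and rejecting any under which an Accept and a Reject string meet in one state with the same remainder; add a state when all current targets are rejected. Accepting states are where Accept strings end.
a: 0a undefined. 0a->0: no, aa/a meet in 0. Open state 1: 0a->1.
b: 0b undefined. 0b->0: no, ba/a meet in 1. 0b->1: ok.
c: 0c undefined. 0c->0: ok.
aa: 1a undefined. 1a->0: ok.
ab: 1b undefined. 1b->0: no, aa/ccccbb meet in 0. 1b->1: no, abaa/a meet in 1. Open state 2: 1b->2.
ac: 1c undefined. 1c->0: ok.
aba: 2a undefined. 2a->0: no, abaa/a meet in 1. 2a->1: ok.
abb: 2b undefined. 2b->0: no, cbc/abb meet in 0. 2b->1: ok.
abc: 2c undefined. 2c->0: ok.
All examples now run through 3 states with every (state, symbol) defined. Accept strings end in {0}, Reject strings end in {1,2}; accept={0}.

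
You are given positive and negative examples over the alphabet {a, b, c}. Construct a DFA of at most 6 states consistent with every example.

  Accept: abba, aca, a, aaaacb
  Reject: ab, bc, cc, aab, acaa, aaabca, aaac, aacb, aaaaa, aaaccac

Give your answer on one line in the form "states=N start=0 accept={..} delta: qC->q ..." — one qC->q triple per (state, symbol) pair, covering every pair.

State merging on the prefix tree: take the shortest (then alphabetical) example prefix whose next move is undefined and point that move at state 0, else 1, else 2, ...; a target is out if some Accept/Reject pair would then sit in one state with the same input left (inseparable). If every existing state is out, open a new one.
a: 0a undefined. 0a->0: no, a/aaaaa meet in 0. Open state 1: 0a->1.
b: 0b undefined. 0b->0: ok.
c: 0c undefined. 0c->0: ok.
aa: 1a undefined. 1a->0: no, a/aaaaa meet in 1. 1a->1: no, a/aaaaa meet in 1. Open state 2: 1a->2.
ab: 1b undefined. 1b->0: ok.
ac: 1c undefined. 1c->0: ok.
aaa: 2a undefined. 2a->0: no, abba/aaabca meet in 1. 2a->1: no, abba/aaabca meet in 1. 2a->2: no, aaaacb/aacb meet in 2 with "cb" left. Open state 3: 2a->3.
aab: 2b undefined. 2b->0: ok.
aac: 2c undefined. 2c->0: ok.
aaaa: 3a undefined. 3a->0: no, abba/aaaaa meet in 1. 3a->1: no, aaaacb/ab meet in 0. 3a->2: no, aaaacb/ab meet in 0. 3a->3: ok.
aaab: 3b undefined. 3b->0: no, abba/aaabca meet in 1. 3b->1: no, abba/aaabca meet in 1. 3b->2: no, abba/aaabca meet in 1. 3b->3: ok.
aaac: 3c undefined. 3c->0: no, abba/aaabca meet in 1. 3c->1: no, abba/aaac meet in 1. 3c->2: no, aaaacb/ab meet in 0. 3c->3: no, aaaacb/aaabca meet in 3. Open state 4: 3c->4.
aaacc: 4c undefined. 4c->0: ok.
aaaacb: 4b undefined. 4b->0: no, aaaacb/ab meet in 0. 4b->1: ok.
aaabca: 4a undefined. 4a->0: ok.
All examples now run through 5 states with every (state, symbol) defined. Accept strings end in {1}, Reject strings end in {0,2,3,4}; accept={1}.

states=5 start=0 accept={1} delta: 0a->1 0b->0 0c->0 1a->2 1b->0 1c->0 2a->3 2b->0 2c->0 3a->3 3b->3 3c->4 4a->0 4b->1 4c->0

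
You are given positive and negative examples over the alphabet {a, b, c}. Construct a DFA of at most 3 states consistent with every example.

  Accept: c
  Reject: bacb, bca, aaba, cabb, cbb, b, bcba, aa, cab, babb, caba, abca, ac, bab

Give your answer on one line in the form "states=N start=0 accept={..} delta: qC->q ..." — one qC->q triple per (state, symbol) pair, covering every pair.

Grow the machine one transition at a time. Run the examples from 0; the earliest place one falls off (shortest prefix, ties alphabetical) gets sent to the lowest-numbered state that keeps every Accept/Reject pair distinguishable — a pair clashes when both reach the same state with identical unread suffix — and to a fresh state only if none does.
a: 0a undefined. 0a->0: no, c/ac meet in 0 with "c" left. Open state 1: 0a->1.
b: 0b undefined. 0b->0: ok.
c: 0c undefined. 0c->0: no, c/cbb meet in 0. 0c->1: ok.
aa: 1a undefined. 1a->0: no, c/aaba meet in 1. 1a->1: no, c/bca meet in 1. Open state 2: 1a->2.
ab: 1b undefined. 1b->0: no, c/bcba meet in 1. 1b->1: no, c/cbb meet in 1. 1b->2: ok.
ac: 1c undefined. 1c->0: ok.
aab: 2b undefined. 2b->0: no, c/aaba meet in 1. 2b->1: no, c/cbb meet in 1. 2b->2: ok.
abc: 2c undefined. 2c->0: no, c/abca meet in 1. 2c->1: ok.
aaba: 2a undefined. 2a->0: ok.
All examples now run through 3 states with every (state, symbol) defined. Accept strings end in {1}, Reject strings end in {0,2}; accept={1}.

states=3 start=0 accept={1} delta: 0a->1 0b->0 0c->1 1a->2 1b->2 1c->0 2a->0 2b->2 2c->1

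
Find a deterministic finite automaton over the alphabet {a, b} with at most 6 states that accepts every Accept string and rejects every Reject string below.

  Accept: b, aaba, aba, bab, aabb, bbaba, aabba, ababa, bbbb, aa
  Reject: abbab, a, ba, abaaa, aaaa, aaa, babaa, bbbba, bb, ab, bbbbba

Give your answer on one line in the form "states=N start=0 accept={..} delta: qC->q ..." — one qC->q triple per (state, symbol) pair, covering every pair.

states=6 start=0 accept={2,4,5} delta: 0a->1 0b->2 1a->2 1b->1 2a->0 2b->3 3a->2 3b->4 4a->2 4b->5 5a->0 5b->0

State merging on the prefix tree: take the shortest (then alphabetical) example prefix whose next move is undefined and point that move at state 0, else 1, else 2, ...; a target is out if some Accept/Reject pair would then sit in one state with the same input left (inseparable). If every existing state is out, open a new one.
a: 0a undefined. 0a->0: no, b/ab meet in 0 with "b" left. Open state 1: 0a->1.
b: 0b undefined. 0b->0: no, b/bb meet in 0. 0b->1: no, b/a meet in 1. Open state 2: 0b->2.
aa: 1a undefined. 1a->0: no, aaba/ba meet in 2 with "a" left. 1a->1: no, aa/a meet in 1. 1a->2: ok.
ab: 1b undefined. 1b->0: no, aba/a meet in 1. 1b->1: ok.
ba: 2a undefined. 2a->0: ok.
bb: 2b undefined. 2b->0: no, aaba/a meet in 1. 2b->1: no, b/bbbba meet in 2. 2b->2: no, b/abbab meet in 2. Open state 3: 2b->3.
bba: 3a undefined. 3a->0: no, aaba/ba meet in 0. 3a->1: no, aaba/a meet in 1. 3a->2: ok.
bbb: 3b undefined. 3b->0: no, b/bbbbba meet in 2. 3b->1: no, b/bbbba meet in 2. 3b->2: no, b/bbbba meet in 2. 3b->3: no, b/bbbba meet in 2. Open state 4: 3b->4.
bbbb: 4b undefined. 4b->0: no, bbbb/ba meet in 0. 4b->1: no, b/bbbba meet in 2. 4b->2: no, b/bbbbba meet in 2. 4b->3: no, b/bbbba meet in 2. 4b->4: no, aabba/bbbba meet in 4 with "a" left. Open state 5: 4b->5.
aabba: 4a undefined. 4a->0: no, aabba/ba meet in 0. 4a->1: no, aabba/a meet in 1. 4a->2: ok.
bbbba: 5a undefined. 5a->0: ok.
bbbbb: 5b undefined. 5b->0: ok.
All examples now run through 6 states with every (state, symbol) defined. Accept strings end in {2,4,5}, Reject strings end in {0,1,3}; accept={2,4,5}.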